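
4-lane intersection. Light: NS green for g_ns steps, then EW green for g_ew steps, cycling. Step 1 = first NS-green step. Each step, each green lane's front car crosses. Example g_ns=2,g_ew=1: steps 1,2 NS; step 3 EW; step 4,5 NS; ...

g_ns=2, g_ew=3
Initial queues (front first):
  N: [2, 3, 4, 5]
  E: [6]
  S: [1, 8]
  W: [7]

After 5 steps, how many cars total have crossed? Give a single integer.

Step 1 [NS]: N:car2-GO,E:wait,S:car1-GO,W:wait | queues: N=3 E=1 S=1 W=1
Step 2 [NS]: N:car3-GO,E:wait,S:car8-GO,W:wait | queues: N=2 E=1 S=0 W=1
Step 3 [EW]: N:wait,E:car6-GO,S:wait,W:car7-GO | queues: N=2 E=0 S=0 W=0
Step 4 [EW]: N:wait,E:empty,S:wait,W:empty | queues: N=2 E=0 S=0 W=0
Step 5 [EW]: N:wait,E:empty,S:wait,W:empty | queues: N=2 E=0 S=0 W=0
Cars crossed by step 5: 6

Answer: 6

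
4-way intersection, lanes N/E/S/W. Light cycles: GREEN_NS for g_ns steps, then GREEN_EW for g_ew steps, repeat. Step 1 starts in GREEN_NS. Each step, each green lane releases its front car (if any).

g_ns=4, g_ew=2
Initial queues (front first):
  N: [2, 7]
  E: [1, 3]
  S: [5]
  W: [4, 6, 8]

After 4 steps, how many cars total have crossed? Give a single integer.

Step 1 [NS]: N:car2-GO,E:wait,S:car5-GO,W:wait | queues: N=1 E=2 S=0 W=3
Step 2 [NS]: N:car7-GO,E:wait,S:empty,W:wait | queues: N=0 E=2 S=0 W=3
Step 3 [NS]: N:empty,E:wait,S:empty,W:wait | queues: N=0 E=2 S=0 W=3
Step 4 [NS]: N:empty,E:wait,S:empty,W:wait | queues: N=0 E=2 S=0 W=3
Cars crossed by step 4: 3

Answer: 3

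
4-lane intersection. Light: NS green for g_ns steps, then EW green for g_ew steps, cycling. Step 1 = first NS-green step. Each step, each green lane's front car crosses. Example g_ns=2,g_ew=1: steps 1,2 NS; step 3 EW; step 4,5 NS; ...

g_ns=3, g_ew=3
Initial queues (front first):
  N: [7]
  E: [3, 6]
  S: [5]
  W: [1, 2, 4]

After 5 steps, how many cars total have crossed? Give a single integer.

Answer: 6

Derivation:
Step 1 [NS]: N:car7-GO,E:wait,S:car5-GO,W:wait | queues: N=0 E=2 S=0 W=3
Step 2 [NS]: N:empty,E:wait,S:empty,W:wait | queues: N=0 E=2 S=0 W=3
Step 3 [NS]: N:empty,E:wait,S:empty,W:wait | queues: N=0 E=2 S=0 W=3
Step 4 [EW]: N:wait,E:car3-GO,S:wait,W:car1-GO | queues: N=0 E=1 S=0 W=2
Step 5 [EW]: N:wait,E:car6-GO,S:wait,W:car2-GO | queues: N=0 E=0 S=0 W=1
Cars crossed by step 5: 6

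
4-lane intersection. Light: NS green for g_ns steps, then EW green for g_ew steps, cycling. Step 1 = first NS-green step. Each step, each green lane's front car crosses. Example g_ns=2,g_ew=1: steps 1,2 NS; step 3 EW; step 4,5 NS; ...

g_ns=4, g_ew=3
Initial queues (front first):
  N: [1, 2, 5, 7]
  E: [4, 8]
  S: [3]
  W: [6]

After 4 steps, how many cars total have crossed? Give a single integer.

Answer: 5

Derivation:
Step 1 [NS]: N:car1-GO,E:wait,S:car3-GO,W:wait | queues: N=3 E=2 S=0 W=1
Step 2 [NS]: N:car2-GO,E:wait,S:empty,W:wait | queues: N=2 E=2 S=0 W=1
Step 3 [NS]: N:car5-GO,E:wait,S:empty,W:wait | queues: N=1 E=2 S=0 W=1
Step 4 [NS]: N:car7-GO,E:wait,S:empty,W:wait | queues: N=0 E=2 S=0 W=1
Cars crossed by step 4: 5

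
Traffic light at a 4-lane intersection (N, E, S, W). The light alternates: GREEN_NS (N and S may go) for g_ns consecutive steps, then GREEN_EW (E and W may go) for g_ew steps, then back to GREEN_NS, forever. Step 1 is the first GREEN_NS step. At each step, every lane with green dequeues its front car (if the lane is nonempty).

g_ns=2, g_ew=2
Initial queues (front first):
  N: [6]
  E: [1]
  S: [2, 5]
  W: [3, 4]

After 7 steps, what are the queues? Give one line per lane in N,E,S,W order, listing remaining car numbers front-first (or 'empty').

Step 1 [NS]: N:car6-GO,E:wait,S:car2-GO,W:wait | queues: N=0 E=1 S=1 W=2
Step 2 [NS]: N:empty,E:wait,S:car5-GO,W:wait | queues: N=0 E=1 S=0 W=2
Step 3 [EW]: N:wait,E:car1-GO,S:wait,W:car3-GO | queues: N=0 E=0 S=0 W=1
Step 4 [EW]: N:wait,E:empty,S:wait,W:car4-GO | queues: N=0 E=0 S=0 W=0

N: empty
E: empty
S: empty
W: empty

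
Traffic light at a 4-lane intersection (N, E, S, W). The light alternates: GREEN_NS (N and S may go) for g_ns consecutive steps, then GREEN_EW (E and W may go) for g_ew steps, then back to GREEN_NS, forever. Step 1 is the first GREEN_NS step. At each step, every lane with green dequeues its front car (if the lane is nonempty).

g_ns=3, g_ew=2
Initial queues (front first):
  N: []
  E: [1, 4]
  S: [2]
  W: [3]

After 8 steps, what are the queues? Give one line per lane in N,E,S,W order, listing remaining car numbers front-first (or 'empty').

Step 1 [NS]: N:empty,E:wait,S:car2-GO,W:wait | queues: N=0 E=2 S=0 W=1
Step 2 [NS]: N:empty,E:wait,S:empty,W:wait | queues: N=0 E=2 S=0 W=1
Step 3 [NS]: N:empty,E:wait,S:empty,W:wait | queues: N=0 E=2 S=0 W=1
Step 4 [EW]: N:wait,E:car1-GO,S:wait,W:car3-GO | queues: N=0 E=1 S=0 W=0
Step 5 [EW]: N:wait,E:car4-GO,S:wait,W:empty | queues: N=0 E=0 S=0 W=0

N: empty
E: empty
S: empty
W: empty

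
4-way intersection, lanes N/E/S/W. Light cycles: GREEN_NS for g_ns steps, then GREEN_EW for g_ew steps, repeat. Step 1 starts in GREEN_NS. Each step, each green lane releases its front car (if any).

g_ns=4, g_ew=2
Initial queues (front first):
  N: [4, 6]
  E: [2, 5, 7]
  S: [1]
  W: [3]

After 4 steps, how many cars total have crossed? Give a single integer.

Step 1 [NS]: N:car4-GO,E:wait,S:car1-GO,W:wait | queues: N=1 E=3 S=0 W=1
Step 2 [NS]: N:car6-GO,E:wait,S:empty,W:wait | queues: N=0 E=3 S=0 W=1
Step 3 [NS]: N:empty,E:wait,S:empty,W:wait | queues: N=0 E=3 S=0 W=1
Step 4 [NS]: N:empty,E:wait,S:empty,W:wait | queues: N=0 E=3 S=0 W=1
Cars crossed by step 4: 3

Answer: 3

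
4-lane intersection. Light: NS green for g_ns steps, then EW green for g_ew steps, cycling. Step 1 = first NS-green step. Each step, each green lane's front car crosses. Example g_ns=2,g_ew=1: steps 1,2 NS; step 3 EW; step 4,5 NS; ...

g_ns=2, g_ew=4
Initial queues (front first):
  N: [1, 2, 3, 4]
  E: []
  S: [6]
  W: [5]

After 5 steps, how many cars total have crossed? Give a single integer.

Step 1 [NS]: N:car1-GO,E:wait,S:car6-GO,W:wait | queues: N=3 E=0 S=0 W=1
Step 2 [NS]: N:car2-GO,E:wait,S:empty,W:wait | queues: N=2 E=0 S=0 W=1
Step 3 [EW]: N:wait,E:empty,S:wait,W:car5-GO | queues: N=2 E=0 S=0 W=0
Step 4 [EW]: N:wait,E:empty,S:wait,W:empty | queues: N=2 E=0 S=0 W=0
Step 5 [EW]: N:wait,E:empty,S:wait,W:empty | queues: N=2 E=0 S=0 W=0
Cars crossed by step 5: 4

Answer: 4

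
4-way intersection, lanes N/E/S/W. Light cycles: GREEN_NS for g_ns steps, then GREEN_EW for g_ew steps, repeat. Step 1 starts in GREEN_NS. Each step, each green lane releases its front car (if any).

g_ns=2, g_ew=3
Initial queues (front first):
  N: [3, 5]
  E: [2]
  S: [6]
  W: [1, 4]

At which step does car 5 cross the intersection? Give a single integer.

Step 1 [NS]: N:car3-GO,E:wait,S:car6-GO,W:wait | queues: N=1 E=1 S=0 W=2
Step 2 [NS]: N:car5-GO,E:wait,S:empty,W:wait | queues: N=0 E=1 S=0 W=2
Step 3 [EW]: N:wait,E:car2-GO,S:wait,W:car1-GO | queues: N=0 E=0 S=0 W=1
Step 4 [EW]: N:wait,E:empty,S:wait,W:car4-GO | queues: N=0 E=0 S=0 W=0
Car 5 crosses at step 2

2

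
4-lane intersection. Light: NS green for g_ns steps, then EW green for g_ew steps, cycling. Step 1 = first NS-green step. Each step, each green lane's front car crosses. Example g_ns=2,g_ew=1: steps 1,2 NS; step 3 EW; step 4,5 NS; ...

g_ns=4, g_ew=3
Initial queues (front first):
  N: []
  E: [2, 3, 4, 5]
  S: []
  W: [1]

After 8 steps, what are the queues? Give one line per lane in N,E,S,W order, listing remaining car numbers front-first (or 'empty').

Step 1 [NS]: N:empty,E:wait,S:empty,W:wait | queues: N=0 E=4 S=0 W=1
Step 2 [NS]: N:empty,E:wait,S:empty,W:wait | queues: N=0 E=4 S=0 W=1
Step 3 [NS]: N:empty,E:wait,S:empty,W:wait | queues: N=0 E=4 S=0 W=1
Step 4 [NS]: N:empty,E:wait,S:empty,W:wait | queues: N=0 E=4 S=0 W=1
Step 5 [EW]: N:wait,E:car2-GO,S:wait,W:car1-GO | queues: N=0 E=3 S=0 W=0
Step 6 [EW]: N:wait,E:car3-GO,S:wait,W:empty | queues: N=0 E=2 S=0 W=0
Step 7 [EW]: N:wait,E:car4-GO,S:wait,W:empty | queues: N=0 E=1 S=0 W=0
Step 8 [NS]: N:empty,E:wait,S:empty,W:wait | queues: N=0 E=1 S=0 W=0

N: empty
E: 5
S: empty
W: empty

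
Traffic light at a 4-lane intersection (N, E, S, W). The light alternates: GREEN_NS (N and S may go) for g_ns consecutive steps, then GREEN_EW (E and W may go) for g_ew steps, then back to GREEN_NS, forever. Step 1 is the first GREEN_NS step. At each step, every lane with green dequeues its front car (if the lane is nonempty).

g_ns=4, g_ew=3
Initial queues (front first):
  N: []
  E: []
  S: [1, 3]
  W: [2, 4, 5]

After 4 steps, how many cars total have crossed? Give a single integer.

Step 1 [NS]: N:empty,E:wait,S:car1-GO,W:wait | queues: N=0 E=0 S=1 W=3
Step 2 [NS]: N:empty,E:wait,S:car3-GO,W:wait | queues: N=0 E=0 S=0 W=3
Step 3 [NS]: N:empty,E:wait,S:empty,W:wait | queues: N=0 E=0 S=0 W=3
Step 4 [NS]: N:empty,E:wait,S:empty,W:wait | queues: N=0 E=0 S=0 W=3
Cars crossed by step 4: 2

Answer: 2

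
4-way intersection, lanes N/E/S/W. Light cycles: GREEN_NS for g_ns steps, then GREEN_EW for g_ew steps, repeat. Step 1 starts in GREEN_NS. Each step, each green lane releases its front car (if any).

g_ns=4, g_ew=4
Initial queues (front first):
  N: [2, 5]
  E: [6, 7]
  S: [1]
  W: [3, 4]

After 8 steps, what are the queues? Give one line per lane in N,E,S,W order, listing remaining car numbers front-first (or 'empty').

Step 1 [NS]: N:car2-GO,E:wait,S:car1-GO,W:wait | queues: N=1 E=2 S=0 W=2
Step 2 [NS]: N:car5-GO,E:wait,S:empty,W:wait | queues: N=0 E=2 S=0 W=2
Step 3 [NS]: N:empty,E:wait,S:empty,W:wait | queues: N=0 E=2 S=0 W=2
Step 4 [NS]: N:empty,E:wait,S:empty,W:wait | queues: N=0 E=2 S=0 W=2
Step 5 [EW]: N:wait,E:car6-GO,S:wait,W:car3-GO | queues: N=0 E=1 S=0 W=1
Step 6 [EW]: N:wait,E:car7-GO,S:wait,W:car4-GO | queues: N=0 E=0 S=0 W=0

N: empty
E: empty
S: empty
W: empty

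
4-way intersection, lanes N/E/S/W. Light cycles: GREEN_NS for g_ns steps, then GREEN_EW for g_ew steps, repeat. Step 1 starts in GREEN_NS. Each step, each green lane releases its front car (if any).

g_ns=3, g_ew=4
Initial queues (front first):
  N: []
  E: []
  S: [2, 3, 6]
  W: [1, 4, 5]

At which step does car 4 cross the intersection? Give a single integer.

Step 1 [NS]: N:empty,E:wait,S:car2-GO,W:wait | queues: N=0 E=0 S=2 W=3
Step 2 [NS]: N:empty,E:wait,S:car3-GO,W:wait | queues: N=0 E=0 S=1 W=3
Step 3 [NS]: N:empty,E:wait,S:car6-GO,W:wait | queues: N=0 E=0 S=0 W=3
Step 4 [EW]: N:wait,E:empty,S:wait,W:car1-GO | queues: N=0 E=0 S=0 W=2
Step 5 [EW]: N:wait,E:empty,S:wait,W:car4-GO | queues: N=0 E=0 S=0 W=1
Step 6 [EW]: N:wait,E:empty,S:wait,W:car5-GO | queues: N=0 E=0 S=0 W=0
Car 4 crosses at step 5

5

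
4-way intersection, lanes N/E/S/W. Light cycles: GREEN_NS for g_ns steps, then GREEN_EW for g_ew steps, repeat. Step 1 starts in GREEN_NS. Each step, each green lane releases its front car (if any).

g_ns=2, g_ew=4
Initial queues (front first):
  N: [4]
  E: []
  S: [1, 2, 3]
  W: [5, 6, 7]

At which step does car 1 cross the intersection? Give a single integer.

Step 1 [NS]: N:car4-GO,E:wait,S:car1-GO,W:wait | queues: N=0 E=0 S=2 W=3
Step 2 [NS]: N:empty,E:wait,S:car2-GO,W:wait | queues: N=0 E=0 S=1 W=3
Step 3 [EW]: N:wait,E:empty,S:wait,W:car5-GO | queues: N=0 E=0 S=1 W=2
Step 4 [EW]: N:wait,E:empty,S:wait,W:car6-GO | queues: N=0 E=0 S=1 W=1
Step 5 [EW]: N:wait,E:empty,S:wait,W:car7-GO | queues: N=0 E=0 S=1 W=0
Step 6 [EW]: N:wait,E:empty,S:wait,W:empty | queues: N=0 E=0 S=1 W=0
Step 7 [NS]: N:empty,E:wait,S:car3-GO,W:wait | queues: N=0 E=0 S=0 W=0
Car 1 crosses at step 1

1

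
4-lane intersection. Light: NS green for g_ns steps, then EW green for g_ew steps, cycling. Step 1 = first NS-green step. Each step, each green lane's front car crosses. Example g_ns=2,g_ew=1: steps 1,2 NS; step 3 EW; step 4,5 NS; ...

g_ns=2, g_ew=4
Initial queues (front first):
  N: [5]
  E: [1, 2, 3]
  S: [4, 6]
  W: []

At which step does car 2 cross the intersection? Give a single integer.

Step 1 [NS]: N:car5-GO,E:wait,S:car4-GO,W:wait | queues: N=0 E=3 S=1 W=0
Step 2 [NS]: N:empty,E:wait,S:car6-GO,W:wait | queues: N=0 E=3 S=0 W=0
Step 3 [EW]: N:wait,E:car1-GO,S:wait,W:empty | queues: N=0 E=2 S=0 W=0
Step 4 [EW]: N:wait,E:car2-GO,S:wait,W:empty | queues: N=0 E=1 S=0 W=0
Step 5 [EW]: N:wait,E:car3-GO,S:wait,W:empty | queues: N=0 E=0 S=0 W=0
Car 2 crosses at step 4

4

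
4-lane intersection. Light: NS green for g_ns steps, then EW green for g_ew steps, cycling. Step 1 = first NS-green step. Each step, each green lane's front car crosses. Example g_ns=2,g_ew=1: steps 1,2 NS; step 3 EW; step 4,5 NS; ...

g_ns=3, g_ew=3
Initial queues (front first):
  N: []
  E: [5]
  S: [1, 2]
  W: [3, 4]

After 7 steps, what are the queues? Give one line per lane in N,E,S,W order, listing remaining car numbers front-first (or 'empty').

Step 1 [NS]: N:empty,E:wait,S:car1-GO,W:wait | queues: N=0 E=1 S=1 W=2
Step 2 [NS]: N:empty,E:wait,S:car2-GO,W:wait | queues: N=0 E=1 S=0 W=2
Step 3 [NS]: N:empty,E:wait,S:empty,W:wait | queues: N=0 E=1 S=0 W=2
Step 4 [EW]: N:wait,E:car5-GO,S:wait,W:car3-GO | queues: N=0 E=0 S=0 W=1
Step 5 [EW]: N:wait,E:empty,S:wait,W:car4-GO | queues: N=0 E=0 S=0 W=0

N: empty
E: empty
S: empty
W: empty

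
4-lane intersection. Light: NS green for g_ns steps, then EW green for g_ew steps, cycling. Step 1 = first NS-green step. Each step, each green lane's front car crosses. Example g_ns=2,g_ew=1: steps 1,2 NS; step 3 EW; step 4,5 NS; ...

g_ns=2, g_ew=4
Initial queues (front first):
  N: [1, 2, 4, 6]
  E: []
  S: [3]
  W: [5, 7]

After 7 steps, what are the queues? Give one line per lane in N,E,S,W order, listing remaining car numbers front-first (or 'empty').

Step 1 [NS]: N:car1-GO,E:wait,S:car3-GO,W:wait | queues: N=3 E=0 S=0 W=2
Step 2 [NS]: N:car2-GO,E:wait,S:empty,W:wait | queues: N=2 E=0 S=0 W=2
Step 3 [EW]: N:wait,E:empty,S:wait,W:car5-GO | queues: N=2 E=0 S=0 W=1
Step 4 [EW]: N:wait,E:empty,S:wait,W:car7-GO | queues: N=2 E=0 S=0 W=0
Step 5 [EW]: N:wait,E:empty,S:wait,W:empty | queues: N=2 E=0 S=0 W=0
Step 6 [EW]: N:wait,E:empty,S:wait,W:empty | queues: N=2 E=0 S=0 W=0
Step 7 [NS]: N:car4-GO,E:wait,S:empty,W:wait | queues: N=1 E=0 S=0 W=0

N: 6
E: empty
S: empty
W: empty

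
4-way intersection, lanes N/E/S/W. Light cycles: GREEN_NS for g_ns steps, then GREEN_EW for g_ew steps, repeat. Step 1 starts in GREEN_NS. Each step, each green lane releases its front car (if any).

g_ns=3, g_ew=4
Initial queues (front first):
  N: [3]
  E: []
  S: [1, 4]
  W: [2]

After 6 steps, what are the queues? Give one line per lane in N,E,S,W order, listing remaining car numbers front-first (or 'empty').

Step 1 [NS]: N:car3-GO,E:wait,S:car1-GO,W:wait | queues: N=0 E=0 S=1 W=1
Step 2 [NS]: N:empty,E:wait,S:car4-GO,W:wait | queues: N=0 E=0 S=0 W=1
Step 3 [NS]: N:empty,E:wait,S:empty,W:wait | queues: N=0 E=0 S=0 W=1
Step 4 [EW]: N:wait,E:empty,S:wait,W:car2-GO | queues: N=0 E=0 S=0 W=0

N: empty
E: empty
S: empty
W: empty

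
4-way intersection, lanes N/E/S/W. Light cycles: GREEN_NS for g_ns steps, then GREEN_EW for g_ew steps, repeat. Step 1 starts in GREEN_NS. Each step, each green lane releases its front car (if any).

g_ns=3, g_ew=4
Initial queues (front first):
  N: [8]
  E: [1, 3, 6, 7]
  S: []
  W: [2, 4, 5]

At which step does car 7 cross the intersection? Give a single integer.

Step 1 [NS]: N:car8-GO,E:wait,S:empty,W:wait | queues: N=0 E=4 S=0 W=3
Step 2 [NS]: N:empty,E:wait,S:empty,W:wait | queues: N=0 E=4 S=0 W=3
Step 3 [NS]: N:empty,E:wait,S:empty,W:wait | queues: N=0 E=4 S=0 W=3
Step 4 [EW]: N:wait,E:car1-GO,S:wait,W:car2-GO | queues: N=0 E=3 S=0 W=2
Step 5 [EW]: N:wait,E:car3-GO,S:wait,W:car4-GO | queues: N=0 E=2 S=0 W=1
Step 6 [EW]: N:wait,E:car6-GO,S:wait,W:car5-GO | queues: N=0 E=1 S=0 W=0
Step 7 [EW]: N:wait,E:car7-GO,S:wait,W:empty | queues: N=0 E=0 S=0 W=0
Car 7 crosses at step 7

7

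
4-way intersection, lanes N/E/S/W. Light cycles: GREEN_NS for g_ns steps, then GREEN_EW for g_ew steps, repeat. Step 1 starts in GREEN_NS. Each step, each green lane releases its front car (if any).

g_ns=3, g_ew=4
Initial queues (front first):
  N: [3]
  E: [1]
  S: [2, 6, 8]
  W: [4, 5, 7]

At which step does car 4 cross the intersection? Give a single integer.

Step 1 [NS]: N:car3-GO,E:wait,S:car2-GO,W:wait | queues: N=0 E=1 S=2 W=3
Step 2 [NS]: N:empty,E:wait,S:car6-GO,W:wait | queues: N=0 E=1 S=1 W=3
Step 3 [NS]: N:empty,E:wait,S:car8-GO,W:wait | queues: N=0 E=1 S=0 W=3
Step 4 [EW]: N:wait,E:car1-GO,S:wait,W:car4-GO | queues: N=0 E=0 S=0 W=2
Step 5 [EW]: N:wait,E:empty,S:wait,W:car5-GO | queues: N=0 E=0 S=0 W=1
Step 6 [EW]: N:wait,E:empty,S:wait,W:car7-GO | queues: N=0 E=0 S=0 W=0
Car 4 crosses at step 4

4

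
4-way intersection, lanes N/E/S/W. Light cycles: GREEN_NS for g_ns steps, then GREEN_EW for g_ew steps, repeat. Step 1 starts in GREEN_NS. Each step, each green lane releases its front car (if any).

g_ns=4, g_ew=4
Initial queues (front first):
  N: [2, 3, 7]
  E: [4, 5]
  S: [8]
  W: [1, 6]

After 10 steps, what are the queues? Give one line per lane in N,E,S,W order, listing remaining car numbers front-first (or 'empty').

Step 1 [NS]: N:car2-GO,E:wait,S:car8-GO,W:wait | queues: N=2 E=2 S=0 W=2
Step 2 [NS]: N:car3-GO,E:wait,S:empty,W:wait | queues: N=1 E=2 S=0 W=2
Step 3 [NS]: N:car7-GO,E:wait,S:empty,W:wait | queues: N=0 E=2 S=0 W=2
Step 4 [NS]: N:empty,E:wait,S:empty,W:wait | queues: N=0 E=2 S=0 W=2
Step 5 [EW]: N:wait,E:car4-GO,S:wait,W:car1-GO | queues: N=0 E=1 S=0 W=1
Step 6 [EW]: N:wait,E:car5-GO,S:wait,W:car6-GO | queues: N=0 E=0 S=0 W=0

N: empty
E: empty
S: empty
W: empty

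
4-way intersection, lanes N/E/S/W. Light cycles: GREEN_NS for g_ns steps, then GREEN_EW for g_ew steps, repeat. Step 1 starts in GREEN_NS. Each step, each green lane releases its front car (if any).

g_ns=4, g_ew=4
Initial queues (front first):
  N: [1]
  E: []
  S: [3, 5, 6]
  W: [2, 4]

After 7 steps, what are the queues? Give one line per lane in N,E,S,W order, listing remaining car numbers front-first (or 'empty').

Step 1 [NS]: N:car1-GO,E:wait,S:car3-GO,W:wait | queues: N=0 E=0 S=2 W=2
Step 2 [NS]: N:empty,E:wait,S:car5-GO,W:wait | queues: N=0 E=0 S=1 W=2
Step 3 [NS]: N:empty,E:wait,S:car6-GO,W:wait | queues: N=0 E=0 S=0 W=2
Step 4 [NS]: N:empty,E:wait,S:empty,W:wait | queues: N=0 E=0 S=0 W=2
Step 5 [EW]: N:wait,E:empty,S:wait,W:car2-GO | queues: N=0 E=0 S=0 W=1
Step 6 [EW]: N:wait,E:empty,S:wait,W:car4-GO | queues: N=0 E=0 S=0 W=0

N: empty
E: empty
S: empty
W: empty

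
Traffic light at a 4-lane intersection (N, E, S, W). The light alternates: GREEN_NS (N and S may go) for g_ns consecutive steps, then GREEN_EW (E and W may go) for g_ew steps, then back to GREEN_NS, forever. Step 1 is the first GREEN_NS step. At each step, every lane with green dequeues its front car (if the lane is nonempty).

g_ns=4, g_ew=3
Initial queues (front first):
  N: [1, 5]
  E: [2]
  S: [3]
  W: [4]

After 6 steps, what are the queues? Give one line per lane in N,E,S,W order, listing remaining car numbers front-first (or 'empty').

Step 1 [NS]: N:car1-GO,E:wait,S:car3-GO,W:wait | queues: N=1 E=1 S=0 W=1
Step 2 [NS]: N:car5-GO,E:wait,S:empty,W:wait | queues: N=0 E=1 S=0 W=1
Step 3 [NS]: N:empty,E:wait,S:empty,W:wait | queues: N=0 E=1 S=0 W=1
Step 4 [NS]: N:empty,E:wait,S:empty,W:wait | queues: N=0 E=1 S=0 W=1
Step 5 [EW]: N:wait,E:car2-GO,S:wait,W:car4-GO | queues: N=0 E=0 S=0 W=0

N: empty
E: empty
S: empty
W: empty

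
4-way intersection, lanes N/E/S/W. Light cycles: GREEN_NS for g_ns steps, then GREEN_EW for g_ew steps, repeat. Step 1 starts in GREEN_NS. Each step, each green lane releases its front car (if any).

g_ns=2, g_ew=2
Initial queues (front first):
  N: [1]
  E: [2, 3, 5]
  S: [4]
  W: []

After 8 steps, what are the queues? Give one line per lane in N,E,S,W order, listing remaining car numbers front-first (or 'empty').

Step 1 [NS]: N:car1-GO,E:wait,S:car4-GO,W:wait | queues: N=0 E=3 S=0 W=0
Step 2 [NS]: N:empty,E:wait,S:empty,W:wait | queues: N=0 E=3 S=0 W=0
Step 3 [EW]: N:wait,E:car2-GO,S:wait,W:empty | queues: N=0 E=2 S=0 W=0
Step 4 [EW]: N:wait,E:car3-GO,S:wait,W:empty | queues: N=0 E=1 S=0 W=0
Step 5 [NS]: N:empty,E:wait,S:empty,W:wait | queues: N=0 E=1 S=0 W=0
Step 6 [NS]: N:empty,E:wait,S:empty,W:wait | queues: N=0 E=1 S=0 W=0
Step 7 [EW]: N:wait,E:car5-GO,S:wait,W:empty | queues: N=0 E=0 S=0 W=0

N: empty
E: empty
S: empty
W: empty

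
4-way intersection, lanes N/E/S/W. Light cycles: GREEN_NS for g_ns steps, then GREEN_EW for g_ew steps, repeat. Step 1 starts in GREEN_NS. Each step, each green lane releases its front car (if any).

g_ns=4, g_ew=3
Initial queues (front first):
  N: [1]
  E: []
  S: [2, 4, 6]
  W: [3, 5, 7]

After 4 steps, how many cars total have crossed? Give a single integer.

Answer: 4

Derivation:
Step 1 [NS]: N:car1-GO,E:wait,S:car2-GO,W:wait | queues: N=0 E=0 S=2 W=3
Step 2 [NS]: N:empty,E:wait,S:car4-GO,W:wait | queues: N=0 E=0 S=1 W=3
Step 3 [NS]: N:empty,E:wait,S:car6-GO,W:wait | queues: N=0 E=0 S=0 W=3
Step 4 [NS]: N:empty,E:wait,S:empty,W:wait | queues: N=0 E=0 S=0 W=3
Cars crossed by step 4: 4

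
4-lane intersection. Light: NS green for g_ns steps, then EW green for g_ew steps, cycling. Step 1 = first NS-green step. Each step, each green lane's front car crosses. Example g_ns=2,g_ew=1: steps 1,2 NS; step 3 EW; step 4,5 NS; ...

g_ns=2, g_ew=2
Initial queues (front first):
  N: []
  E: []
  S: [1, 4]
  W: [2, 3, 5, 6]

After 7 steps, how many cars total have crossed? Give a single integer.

Answer: 5

Derivation:
Step 1 [NS]: N:empty,E:wait,S:car1-GO,W:wait | queues: N=0 E=0 S=1 W=4
Step 2 [NS]: N:empty,E:wait,S:car4-GO,W:wait | queues: N=0 E=0 S=0 W=4
Step 3 [EW]: N:wait,E:empty,S:wait,W:car2-GO | queues: N=0 E=0 S=0 W=3
Step 4 [EW]: N:wait,E:empty,S:wait,W:car3-GO | queues: N=0 E=0 S=0 W=2
Step 5 [NS]: N:empty,E:wait,S:empty,W:wait | queues: N=0 E=0 S=0 W=2
Step 6 [NS]: N:empty,E:wait,S:empty,W:wait | queues: N=0 E=0 S=0 W=2
Step 7 [EW]: N:wait,E:empty,S:wait,W:car5-GO | queues: N=0 E=0 S=0 W=1
Cars crossed by step 7: 5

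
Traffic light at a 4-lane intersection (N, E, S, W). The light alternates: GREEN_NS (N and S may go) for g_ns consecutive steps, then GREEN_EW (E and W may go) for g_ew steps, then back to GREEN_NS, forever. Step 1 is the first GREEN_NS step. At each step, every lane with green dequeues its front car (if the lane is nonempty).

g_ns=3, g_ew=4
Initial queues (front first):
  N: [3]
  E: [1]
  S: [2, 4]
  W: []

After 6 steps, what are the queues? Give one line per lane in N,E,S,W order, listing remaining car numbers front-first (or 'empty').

Step 1 [NS]: N:car3-GO,E:wait,S:car2-GO,W:wait | queues: N=0 E=1 S=1 W=0
Step 2 [NS]: N:empty,E:wait,S:car4-GO,W:wait | queues: N=0 E=1 S=0 W=0
Step 3 [NS]: N:empty,E:wait,S:empty,W:wait | queues: N=0 E=1 S=0 W=0
Step 4 [EW]: N:wait,E:car1-GO,S:wait,W:empty | queues: N=0 E=0 S=0 W=0

N: empty
E: empty
S: empty
W: empty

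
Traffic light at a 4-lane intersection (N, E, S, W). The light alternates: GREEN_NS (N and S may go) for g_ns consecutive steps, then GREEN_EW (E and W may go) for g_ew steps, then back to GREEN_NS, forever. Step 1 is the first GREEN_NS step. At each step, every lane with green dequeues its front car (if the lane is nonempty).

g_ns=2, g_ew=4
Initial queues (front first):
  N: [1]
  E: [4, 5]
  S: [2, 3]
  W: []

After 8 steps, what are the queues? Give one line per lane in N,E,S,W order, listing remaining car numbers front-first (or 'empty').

Step 1 [NS]: N:car1-GO,E:wait,S:car2-GO,W:wait | queues: N=0 E=2 S=1 W=0
Step 2 [NS]: N:empty,E:wait,S:car3-GO,W:wait | queues: N=0 E=2 S=0 W=0
Step 3 [EW]: N:wait,E:car4-GO,S:wait,W:empty | queues: N=0 E=1 S=0 W=0
Step 4 [EW]: N:wait,E:car5-GO,S:wait,W:empty | queues: N=0 E=0 S=0 W=0

N: empty
E: empty
S: empty
W: empty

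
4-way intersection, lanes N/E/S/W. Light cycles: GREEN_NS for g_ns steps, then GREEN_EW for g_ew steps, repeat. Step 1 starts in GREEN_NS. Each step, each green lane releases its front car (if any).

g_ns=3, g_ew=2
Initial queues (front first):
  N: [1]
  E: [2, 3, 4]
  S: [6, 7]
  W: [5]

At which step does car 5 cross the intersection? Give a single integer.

Step 1 [NS]: N:car1-GO,E:wait,S:car6-GO,W:wait | queues: N=0 E=3 S=1 W=1
Step 2 [NS]: N:empty,E:wait,S:car7-GO,W:wait | queues: N=0 E=3 S=0 W=1
Step 3 [NS]: N:empty,E:wait,S:empty,W:wait | queues: N=0 E=3 S=0 W=1
Step 4 [EW]: N:wait,E:car2-GO,S:wait,W:car5-GO | queues: N=0 E=2 S=0 W=0
Step 5 [EW]: N:wait,E:car3-GO,S:wait,W:empty | queues: N=0 E=1 S=0 W=0
Step 6 [NS]: N:empty,E:wait,S:empty,W:wait | queues: N=0 E=1 S=0 W=0
Step 7 [NS]: N:empty,E:wait,S:empty,W:wait | queues: N=0 E=1 S=0 W=0
Step 8 [NS]: N:empty,E:wait,S:empty,W:wait | queues: N=0 E=1 S=0 W=0
Step 9 [EW]: N:wait,E:car4-GO,S:wait,W:empty | queues: N=0 E=0 S=0 W=0
Car 5 crosses at step 4

4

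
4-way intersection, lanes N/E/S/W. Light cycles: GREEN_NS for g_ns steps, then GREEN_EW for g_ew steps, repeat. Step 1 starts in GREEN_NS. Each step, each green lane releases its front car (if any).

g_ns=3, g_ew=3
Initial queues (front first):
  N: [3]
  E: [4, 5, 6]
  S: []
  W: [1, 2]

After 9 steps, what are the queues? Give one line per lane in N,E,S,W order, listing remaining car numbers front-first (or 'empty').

Step 1 [NS]: N:car3-GO,E:wait,S:empty,W:wait | queues: N=0 E=3 S=0 W=2
Step 2 [NS]: N:empty,E:wait,S:empty,W:wait | queues: N=0 E=3 S=0 W=2
Step 3 [NS]: N:empty,E:wait,S:empty,W:wait | queues: N=0 E=3 S=0 W=2
Step 4 [EW]: N:wait,E:car4-GO,S:wait,W:car1-GO | queues: N=0 E=2 S=0 W=1
Step 5 [EW]: N:wait,E:car5-GO,S:wait,W:car2-GO | queues: N=0 E=1 S=0 W=0
Step 6 [EW]: N:wait,E:car6-GO,S:wait,W:empty | queues: N=0 E=0 S=0 W=0

N: empty
E: empty
S: empty
W: empty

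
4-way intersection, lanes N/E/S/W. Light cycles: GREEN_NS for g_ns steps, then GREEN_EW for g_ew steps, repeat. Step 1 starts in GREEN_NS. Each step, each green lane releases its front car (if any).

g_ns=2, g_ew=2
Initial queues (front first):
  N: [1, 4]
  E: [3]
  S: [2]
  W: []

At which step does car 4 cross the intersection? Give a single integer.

Step 1 [NS]: N:car1-GO,E:wait,S:car2-GO,W:wait | queues: N=1 E=1 S=0 W=0
Step 2 [NS]: N:car4-GO,E:wait,S:empty,W:wait | queues: N=0 E=1 S=0 W=0
Step 3 [EW]: N:wait,E:car3-GO,S:wait,W:empty | queues: N=0 E=0 S=0 W=0
Car 4 crosses at step 2

2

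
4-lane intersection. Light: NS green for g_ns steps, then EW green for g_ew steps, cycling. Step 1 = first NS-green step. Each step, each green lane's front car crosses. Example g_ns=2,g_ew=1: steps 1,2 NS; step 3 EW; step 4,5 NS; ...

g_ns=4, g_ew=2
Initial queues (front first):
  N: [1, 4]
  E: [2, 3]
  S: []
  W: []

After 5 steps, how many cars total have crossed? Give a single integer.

Answer: 3

Derivation:
Step 1 [NS]: N:car1-GO,E:wait,S:empty,W:wait | queues: N=1 E=2 S=0 W=0
Step 2 [NS]: N:car4-GO,E:wait,S:empty,W:wait | queues: N=0 E=2 S=0 W=0
Step 3 [NS]: N:empty,E:wait,S:empty,W:wait | queues: N=0 E=2 S=0 W=0
Step 4 [NS]: N:empty,E:wait,S:empty,W:wait | queues: N=0 E=2 S=0 W=0
Step 5 [EW]: N:wait,E:car2-GO,S:wait,W:empty | queues: N=0 E=1 S=0 W=0
Cars crossed by step 5: 3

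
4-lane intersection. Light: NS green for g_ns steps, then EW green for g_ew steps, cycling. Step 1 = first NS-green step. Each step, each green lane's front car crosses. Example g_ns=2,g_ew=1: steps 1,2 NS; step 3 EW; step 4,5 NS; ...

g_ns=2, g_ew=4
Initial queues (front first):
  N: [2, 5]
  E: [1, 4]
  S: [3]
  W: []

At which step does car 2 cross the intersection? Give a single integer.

Step 1 [NS]: N:car2-GO,E:wait,S:car3-GO,W:wait | queues: N=1 E=2 S=0 W=0
Step 2 [NS]: N:car5-GO,E:wait,S:empty,W:wait | queues: N=0 E=2 S=0 W=0
Step 3 [EW]: N:wait,E:car1-GO,S:wait,W:empty | queues: N=0 E=1 S=0 W=0
Step 4 [EW]: N:wait,E:car4-GO,S:wait,W:empty | queues: N=0 E=0 S=0 W=0
Car 2 crosses at step 1

1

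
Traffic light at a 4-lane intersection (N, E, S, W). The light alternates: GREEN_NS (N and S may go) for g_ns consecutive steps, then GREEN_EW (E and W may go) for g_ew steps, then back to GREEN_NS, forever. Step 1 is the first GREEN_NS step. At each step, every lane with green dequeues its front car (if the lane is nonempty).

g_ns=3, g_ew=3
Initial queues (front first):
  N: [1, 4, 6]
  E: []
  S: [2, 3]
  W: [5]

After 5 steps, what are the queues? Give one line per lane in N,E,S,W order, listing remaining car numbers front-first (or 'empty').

Step 1 [NS]: N:car1-GO,E:wait,S:car2-GO,W:wait | queues: N=2 E=0 S=1 W=1
Step 2 [NS]: N:car4-GO,E:wait,S:car3-GO,W:wait | queues: N=1 E=0 S=0 W=1
Step 3 [NS]: N:car6-GO,E:wait,S:empty,W:wait | queues: N=0 E=0 S=0 W=1
Step 4 [EW]: N:wait,E:empty,S:wait,W:car5-GO | queues: N=0 E=0 S=0 W=0

N: empty
E: empty
S: empty
W: empty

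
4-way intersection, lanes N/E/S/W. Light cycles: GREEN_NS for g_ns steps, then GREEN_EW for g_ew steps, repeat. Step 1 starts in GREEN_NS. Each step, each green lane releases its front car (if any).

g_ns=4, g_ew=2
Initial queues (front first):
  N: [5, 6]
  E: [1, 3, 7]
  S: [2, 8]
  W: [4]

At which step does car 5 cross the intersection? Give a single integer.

Step 1 [NS]: N:car5-GO,E:wait,S:car2-GO,W:wait | queues: N=1 E=3 S=1 W=1
Step 2 [NS]: N:car6-GO,E:wait,S:car8-GO,W:wait | queues: N=0 E=3 S=0 W=1
Step 3 [NS]: N:empty,E:wait,S:empty,W:wait | queues: N=0 E=3 S=0 W=1
Step 4 [NS]: N:empty,E:wait,S:empty,W:wait | queues: N=0 E=3 S=0 W=1
Step 5 [EW]: N:wait,E:car1-GO,S:wait,W:car4-GO | queues: N=0 E=2 S=0 W=0
Step 6 [EW]: N:wait,E:car3-GO,S:wait,W:empty | queues: N=0 E=1 S=0 W=0
Step 7 [NS]: N:empty,E:wait,S:empty,W:wait | queues: N=0 E=1 S=0 W=0
Step 8 [NS]: N:empty,E:wait,S:empty,W:wait | queues: N=0 E=1 S=0 W=0
Step 9 [NS]: N:empty,E:wait,S:empty,W:wait | queues: N=0 E=1 S=0 W=0
Step 10 [NS]: N:empty,E:wait,S:empty,W:wait | queues: N=0 E=1 S=0 W=0
Step 11 [EW]: N:wait,E:car7-GO,S:wait,W:empty | queues: N=0 E=0 S=0 W=0
Car 5 crosses at step 1

1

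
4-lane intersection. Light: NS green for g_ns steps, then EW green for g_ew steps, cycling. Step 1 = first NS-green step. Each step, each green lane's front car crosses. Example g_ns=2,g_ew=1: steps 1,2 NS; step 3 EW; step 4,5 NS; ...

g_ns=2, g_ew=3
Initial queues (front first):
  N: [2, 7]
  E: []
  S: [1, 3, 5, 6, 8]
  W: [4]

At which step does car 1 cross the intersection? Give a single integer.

Step 1 [NS]: N:car2-GO,E:wait,S:car1-GO,W:wait | queues: N=1 E=0 S=4 W=1
Step 2 [NS]: N:car7-GO,E:wait,S:car3-GO,W:wait | queues: N=0 E=0 S=3 W=1
Step 3 [EW]: N:wait,E:empty,S:wait,W:car4-GO | queues: N=0 E=0 S=3 W=0
Step 4 [EW]: N:wait,E:empty,S:wait,W:empty | queues: N=0 E=0 S=3 W=0
Step 5 [EW]: N:wait,E:empty,S:wait,W:empty | queues: N=0 E=0 S=3 W=0
Step 6 [NS]: N:empty,E:wait,S:car5-GO,W:wait | queues: N=0 E=0 S=2 W=0
Step 7 [NS]: N:empty,E:wait,S:car6-GO,W:wait | queues: N=0 E=0 S=1 W=0
Step 8 [EW]: N:wait,E:empty,S:wait,W:empty | queues: N=0 E=0 S=1 W=0
Step 9 [EW]: N:wait,E:empty,S:wait,W:empty | queues: N=0 E=0 S=1 W=0
Step 10 [EW]: N:wait,E:empty,S:wait,W:empty | queues: N=0 E=0 S=1 W=0
Step 11 [NS]: N:empty,E:wait,S:car8-GO,W:wait | queues: N=0 E=0 S=0 W=0
Car 1 crosses at step 1

1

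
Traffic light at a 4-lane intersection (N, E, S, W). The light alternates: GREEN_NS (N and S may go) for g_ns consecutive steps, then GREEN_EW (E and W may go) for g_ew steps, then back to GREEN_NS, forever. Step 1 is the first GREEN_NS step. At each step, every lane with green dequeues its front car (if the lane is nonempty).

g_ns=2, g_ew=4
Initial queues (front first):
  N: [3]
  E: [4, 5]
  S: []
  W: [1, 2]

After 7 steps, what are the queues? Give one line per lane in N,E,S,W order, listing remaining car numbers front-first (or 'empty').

Step 1 [NS]: N:car3-GO,E:wait,S:empty,W:wait | queues: N=0 E=2 S=0 W=2
Step 2 [NS]: N:empty,E:wait,S:empty,W:wait | queues: N=0 E=2 S=0 W=2
Step 3 [EW]: N:wait,E:car4-GO,S:wait,W:car1-GO | queues: N=0 E=1 S=0 W=1
Step 4 [EW]: N:wait,E:car5-GO,S:wait,W:car2-GO | queues: N=0 E=0 S=0 W=0

N: empty
E: empty
S: empty
W: empty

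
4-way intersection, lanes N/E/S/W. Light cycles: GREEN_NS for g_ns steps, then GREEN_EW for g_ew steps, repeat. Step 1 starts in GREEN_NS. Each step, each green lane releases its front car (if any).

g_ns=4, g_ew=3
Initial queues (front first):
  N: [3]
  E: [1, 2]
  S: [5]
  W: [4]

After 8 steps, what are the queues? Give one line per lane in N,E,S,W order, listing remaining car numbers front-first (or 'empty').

Step 1 [NS]: N:car3-GO,E:wait,S:car5-GO,W:wait | queues: N=0 E=2 S=0 W=1
Step 2 [NS]: N:empty,E:wait,S:empty,W:wait | queues: N=0 E=2 S=0 W=1
Step 3 [NS]: N:empty,E:wait,S:empty,W:wait | queues: N=0 E=2 S=0 W=1
Step 4 [NS]: N:empty,E:wait,S:empty,W:wait | queues: N=0 E=2 S=0 W=1
Step 5 [EW]: N:wait,E:car1-GO,S:wait,W:car4-GO | queues: N=0 E=1 S=0 W=0
Step 6 [EW]: N:wait,E:car2-GO,S:wait,W:empty | queues: N=0 E=0 S=0 W=0

N: empty
E: empty
S: empty
W: empty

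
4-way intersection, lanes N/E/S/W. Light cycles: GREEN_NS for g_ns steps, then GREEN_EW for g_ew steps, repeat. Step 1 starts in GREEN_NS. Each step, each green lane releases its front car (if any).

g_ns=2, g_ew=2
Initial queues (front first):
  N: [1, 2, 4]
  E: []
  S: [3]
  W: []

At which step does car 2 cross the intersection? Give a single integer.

Step 1 [NS]: N:car1-GO,E:wait,S:car3-GO,W:wait | queues: N=2 E=0 S=0 W=0
Step 2 [NS]: N:car2-GO,E:wait,S:empty,W:wait | queues: N=1 E=0 S=0 W=0
Step 3 [EW]: N:wait,E:empty,S:wait,W:empty | queues: N=1 E=0 S=0 W=0
Step 4 [EW]: N:wait,E:empty,S:wait,W:empty | queues: N=1 E=0 S=0 W=0
Step 5 [NS]: N:car4-GO,E:wait,S:empty,W:wait | queues: N=0 E=0 S=0 W=0
Car 2 crosses at step 2

2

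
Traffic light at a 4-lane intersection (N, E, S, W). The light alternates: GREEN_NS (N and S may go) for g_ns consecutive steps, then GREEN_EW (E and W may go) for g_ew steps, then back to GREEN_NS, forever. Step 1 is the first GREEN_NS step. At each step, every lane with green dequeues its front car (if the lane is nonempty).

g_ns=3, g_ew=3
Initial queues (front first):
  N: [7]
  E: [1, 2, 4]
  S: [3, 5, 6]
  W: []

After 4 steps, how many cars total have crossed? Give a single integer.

Answer: 5

Derivation:
Step 1 [NS]: N:car7-GO,E:wait,S:car3-GO,W:wait | queues: N=0 E=3 S=2 W=0
Step 2 [NS]: N:empty,E:wait,S:car5-GO,W:wait | queues: N=0 E=3 S=1 W=0
Step 3 [NS]: N:empty,E:wait,S:car6-GO,W:wait | queues: N=0 E=3 S=0 W=0
Step 4 [EW]: N:wait,E:car1-GO,S:wait,W:empty | queues: N=0 E=2 S=0 W=0
Cars crossed by step 4: 5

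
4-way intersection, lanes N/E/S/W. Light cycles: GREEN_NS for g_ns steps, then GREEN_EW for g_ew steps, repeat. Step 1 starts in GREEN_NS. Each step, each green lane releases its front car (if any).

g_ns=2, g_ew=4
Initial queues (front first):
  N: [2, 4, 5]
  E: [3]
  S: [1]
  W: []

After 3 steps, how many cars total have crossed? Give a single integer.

Answer: 4

Derivation:
Step 1 [NS]: N:car2-GO,E:wait,S:car1-GO,W:wait | queues: N=2 E=1 S=0 W=0
Step 2 [NS]: N:car4-GO,E:wait,S:empty,W:wait | queues: N=1 E=1 S=0 W=0
Step 3 [EW]: N:wait,E:car3-GO,S:wait,W:empty | queues: N=1 E=0 S=0 W=0
Cars crossed by step 3: 4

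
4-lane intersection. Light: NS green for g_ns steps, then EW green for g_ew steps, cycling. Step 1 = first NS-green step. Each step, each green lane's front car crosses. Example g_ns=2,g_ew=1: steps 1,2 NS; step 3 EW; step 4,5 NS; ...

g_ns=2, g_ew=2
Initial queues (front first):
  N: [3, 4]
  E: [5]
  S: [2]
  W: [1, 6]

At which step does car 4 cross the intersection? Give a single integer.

Step 1 [NS]: N:car3-GO,E:wait,S:car2-GO,W:wait | queues: N=1 E=1 S=0 W=2
Step 2 [NS]: N:car4-GO,E:wait,S:empty,W:wait | queues: N=0 E=1 S=0 W=2
Step 3 [EW]: N:wait,E:car5-GO,S:wait,W:car1-GO | queues: N=0 E=0 S=0 W=1
Step 4 [EW]: N:wait,E:empty,S:wait,W:car6-GO | queues: N=0 E=0 S=0 W=0
Car 4 crosses at step 2

2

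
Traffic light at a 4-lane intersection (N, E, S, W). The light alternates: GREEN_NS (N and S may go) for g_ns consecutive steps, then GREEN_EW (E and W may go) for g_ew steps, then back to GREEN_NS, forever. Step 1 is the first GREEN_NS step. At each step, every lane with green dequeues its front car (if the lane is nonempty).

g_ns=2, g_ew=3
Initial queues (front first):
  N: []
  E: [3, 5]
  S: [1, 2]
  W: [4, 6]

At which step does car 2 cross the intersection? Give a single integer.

Step 1 [NS]: N:empty,E:wait,S:car1-GO,W:wait | queues: N=0 E=2 S=1 W=2
Step 2 [NS]: N:empty,E:wait,S:car2-GO,W:wait | queues: N=0 E=2 S=0 W=2
Step 3 [EW]: N:wait,E:car3-GO,S:wait,W:car4-GO | queues: N=0 E=1 S=0 W=1
Step 4 [EW]: N:wait,E:car5-GO,S:wait,W:car6-GO | queues: N=0 E=0 S=0 W=0
Car 2 crosses at step 2

2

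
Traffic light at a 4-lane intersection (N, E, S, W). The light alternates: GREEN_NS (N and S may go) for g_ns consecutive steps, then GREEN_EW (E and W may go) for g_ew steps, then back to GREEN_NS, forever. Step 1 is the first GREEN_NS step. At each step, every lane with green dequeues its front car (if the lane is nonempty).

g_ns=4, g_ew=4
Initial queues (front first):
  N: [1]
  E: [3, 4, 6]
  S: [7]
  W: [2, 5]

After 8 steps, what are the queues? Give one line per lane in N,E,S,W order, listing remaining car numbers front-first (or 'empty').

Step 1 [NS]: N:car1-GO,E:wait,S:car7-GO,W:wait | queues: N=0 E=3 S=0 W=2
Step 2 [NS]: N:empty,E:wait,S:empty,W:wait | queues: N=0 E=3 S=0 W=2
Step 3 [NS]: N:empty,E:wait,S:empty,W:wait | queues: N=0 E=3 S=0 W=2
Step 4 [NS]: N:empty,E:wait,S:empty,W:wait | queues: N=0 E=3 S=0 W=2
Step 5 [EW]: N:wait,E:car3-GO,S:wait,W:car2-GO | queues: N=0 E=2 S=0 W=1
Step 6 [EW]: N:wait,E:car4-GO,S:wait,W:car5-GO | queues: N=0 E=1 S=0 W=0
Step 7 [EW]: N:wait,E:car6-GO,S:wait,W:empty | queues: N=0 E=0 S=0 W=0

N: empty
E: empty
S: empty
W: empty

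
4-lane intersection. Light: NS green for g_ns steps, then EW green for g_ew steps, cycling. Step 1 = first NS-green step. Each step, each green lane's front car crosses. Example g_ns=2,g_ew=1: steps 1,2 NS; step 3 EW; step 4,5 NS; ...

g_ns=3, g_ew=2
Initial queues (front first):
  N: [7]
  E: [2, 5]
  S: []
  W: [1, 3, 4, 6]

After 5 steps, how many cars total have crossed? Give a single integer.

Answer: 5

Derivation:
Step 1 [NS]: N:car7-GO,E:wait,S:empty,W:wait | queues: N=0 E=2 S=0 W=4
Step 2 [NS]: N:empty,E:wait,S:empty,W:wait | queues: N=0 E=2 S=0 W=4
Step 3 [NS]: N:empty,E:wait,S:empty,W:wait | queues: N=0 E=2 S=0 W=4
Step 4 [EW]: N:wait,E:car2-GO,S:wait,W:car1-GO | queues: N=0 E=1 S=0 W=3
Step 5 [EW]: N:wait,E:car5-GO,S:wait,W:car3-GO | queues: N=0 E=0 S=0 W=2
Cars crossed by step 5: 5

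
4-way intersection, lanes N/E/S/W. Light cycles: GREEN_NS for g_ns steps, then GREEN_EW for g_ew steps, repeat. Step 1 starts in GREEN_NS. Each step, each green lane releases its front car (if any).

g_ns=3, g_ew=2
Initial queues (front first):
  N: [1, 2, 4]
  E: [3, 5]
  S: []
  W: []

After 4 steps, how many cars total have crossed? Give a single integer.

Answer: 4

Derivation:
Step 1 [NS]: N:car1-GO,E:wait,S:empty,W:wait | queues: N=2 E=2 S=0 W=0
Step 2 [NS]: N:car2-GO,E:wait,S:empty,W:wait | queues: N=1 E=2 S=0 W=0
Step 3 [NS]: N:car4-GO,E:wait,S:empty,W:wait | queues: N=0 E=2 S=0 W=0
Step 4 [EW]: N:wait,E:car3-GO,S:wait,W:empty | queues: N=0 E=1 S=0 W=0
Cars crossed by step 4: 4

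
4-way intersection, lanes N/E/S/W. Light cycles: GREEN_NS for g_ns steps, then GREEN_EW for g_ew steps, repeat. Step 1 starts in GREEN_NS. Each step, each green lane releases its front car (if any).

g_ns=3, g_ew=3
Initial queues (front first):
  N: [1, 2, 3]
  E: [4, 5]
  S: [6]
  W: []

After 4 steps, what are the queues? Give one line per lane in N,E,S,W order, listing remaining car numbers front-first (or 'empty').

Step 1 [NS]: N:car1-GO,E:wait,S:car6-GO,W:wait | queues: N=2 E=2 S=0 W=0
Step 2 [NS]: N:car2-GO,E:wait,S:empty,W:wait | queues: N=1 E=2 S=0 W=0
Step 3 [NS]: N:car3-GO,E:wait,S:empty,W:wait | queues: N=0 E=2 S=0 W=0
Step 4 [EW]: N:wait,E:car4-GO,S:wait,W:empty | queues: N=0 E=1 S=0 W=0

N: empty
E: 5
S: empty
W: empty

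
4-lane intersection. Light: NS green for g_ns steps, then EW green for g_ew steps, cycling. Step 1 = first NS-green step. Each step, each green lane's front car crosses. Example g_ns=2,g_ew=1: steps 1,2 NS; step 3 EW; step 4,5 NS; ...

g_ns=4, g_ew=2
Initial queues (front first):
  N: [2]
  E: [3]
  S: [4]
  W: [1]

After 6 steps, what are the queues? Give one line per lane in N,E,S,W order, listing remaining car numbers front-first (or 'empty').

Step 1 [NS]: N:car2-GO,E:wait,S:car4-GO,W:wait | queues: N=0 E=1 S=0 W=1
Step 2 [NS]: N:empty,E:wait,S:empty,W:wait | queues: N=0 E=1 S=0 W=1
Step 3 [NS]: N:empty,E:wait,S:empty,W:wait | queues: N=0 E=1 S=0 W=1
Step 4 [NS]: N:empty,E:wait,S:empty,W:wait | queues: N=0 E=1 S=0 W=1
Step 5 [EW]: N:wait,E:car3-GO,S:wait,W:car1-GO | queues: N=0 E=0 S=0 W=0

N: empty
E: empty
S: empty
W: empty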